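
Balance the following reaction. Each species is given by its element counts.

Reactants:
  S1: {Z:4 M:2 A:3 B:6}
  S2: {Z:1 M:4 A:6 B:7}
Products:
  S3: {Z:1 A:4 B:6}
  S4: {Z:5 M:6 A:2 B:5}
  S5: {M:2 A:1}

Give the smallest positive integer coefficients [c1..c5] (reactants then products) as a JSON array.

Coefficients: [3, 4, 6, 2, 5]

Z: 3·4+4·1 = 16 | 6·1+2·5+5·0 = 16
M: 3·2+4·4 = 22 | 6·0+2·6+5·2 = 22
A: 3·3+4·6 = 33 | 6·4+2·2+5·1 = 33
B: 3·6+4·7 = 46 | 6·6+2·5+5·0 = 46
gcd(3,4,6,2,5) = 1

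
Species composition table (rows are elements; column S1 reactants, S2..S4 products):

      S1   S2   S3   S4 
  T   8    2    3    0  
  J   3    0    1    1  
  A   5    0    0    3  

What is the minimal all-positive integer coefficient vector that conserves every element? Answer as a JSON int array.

T: 3·8 = 24 | 6·2+4·3+5·0 = 24
J: 3·3 = 9 | 6·0+4·1+5·1 = 9
A: 3·5 = 15 | 6·0+4·0+5·3 = 15
gcd(3,6,4,5) = 1

Coefficients: [3, 6, 4, 5]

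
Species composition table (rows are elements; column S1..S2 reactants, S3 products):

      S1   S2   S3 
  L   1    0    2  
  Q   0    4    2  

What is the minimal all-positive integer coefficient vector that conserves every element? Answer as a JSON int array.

L: 4·1+1·0 = 4 | 2·2 = 4
Q: 4·0+1·4 = 4 | 2·2 = 4
gcd(4,1,2) = 1

Coefficients: [4, 1, 2]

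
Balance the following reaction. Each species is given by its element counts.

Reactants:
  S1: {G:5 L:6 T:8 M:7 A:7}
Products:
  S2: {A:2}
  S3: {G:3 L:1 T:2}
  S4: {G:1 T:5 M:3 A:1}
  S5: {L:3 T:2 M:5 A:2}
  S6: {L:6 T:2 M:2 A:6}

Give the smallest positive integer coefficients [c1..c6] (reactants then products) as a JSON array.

G: 4·5 = 20 | 6·0+6·3+2·1+4·0+1·0 = 20
L: 4·6 = 24 | 6·0+6·1+2·0+4·3+1·6 = 24
T: 4·8 = 32 | 6·0+6·2+2·5+4·2+1·2 = 32
M: 4·7 = 28 | 6·0+6·0+2·3+4·5+1·2 = 28
A: 4·7 = 28 | 6·2+6·0+2·1+4·2+1·6 = 28
gcd(4,6,6,2,4,1) = 1

Coefficients: [4, 6, 6, 2, 4, 1]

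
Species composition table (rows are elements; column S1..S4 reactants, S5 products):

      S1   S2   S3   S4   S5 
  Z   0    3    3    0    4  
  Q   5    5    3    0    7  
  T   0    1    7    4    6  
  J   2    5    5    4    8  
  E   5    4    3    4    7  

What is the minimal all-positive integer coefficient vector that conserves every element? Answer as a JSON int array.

Coefficients: [2, 4, 4, 1, 6]

Z: 2·0+4·3+4·3+1·0 = 24 | 6·4 = 24
Q: 2·5+4·5+4·3+1·0 = 42 | 6·7 = 42
T: 2·0+4·1+4·7+1·4 = 36 | 6·6 = 36
J: 2·2+4·5+4·5+1·4 = 48 | 6·8 = 48
E: 2·5+4·4+4·3+1·4 = 42 | 6·7 = 42
gcd(2,4,4,1,6) = 1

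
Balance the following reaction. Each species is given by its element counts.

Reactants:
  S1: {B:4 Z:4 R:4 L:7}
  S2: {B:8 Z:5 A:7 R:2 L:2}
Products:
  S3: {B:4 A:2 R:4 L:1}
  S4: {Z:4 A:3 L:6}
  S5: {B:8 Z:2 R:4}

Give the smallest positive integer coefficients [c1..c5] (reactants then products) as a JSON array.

B: 3·4+2·8 = 28 | 1·4+4·0+3·8 = 28
Z: 3·4+2·5 = 22 | 1·0+4·4+3·2 = 22
A: 3·0+2·7 = 14 | 1·2+4·3+3·0 = 14
R: 3·4+2·2 = 16 | 1·4+4·0+3·4 = 16
L: 3·7+2·2 = 25 | 1·1+4·6+3·0 = 25
gcd(3,2,1,4,3) = 1

Coefficients: [3, 2, 1, 4, 3]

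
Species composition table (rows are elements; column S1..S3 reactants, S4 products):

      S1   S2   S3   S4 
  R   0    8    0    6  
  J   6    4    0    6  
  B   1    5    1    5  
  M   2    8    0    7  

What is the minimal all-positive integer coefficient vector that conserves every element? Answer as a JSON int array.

Coefficients: [2, 3, 3, 4]

R: 2·0+3·8+3·0 = 24 | 4·6 = 24
J: 2·6+3·4+3·0 = 24 | 4·6 = 24
B: 2·1+3·5+3·1 = 20 | 4·5 = 20
M: 2·2+3·8+3·0 = 28 | 4·7 = 28
gcd(2,3,3,4) = 1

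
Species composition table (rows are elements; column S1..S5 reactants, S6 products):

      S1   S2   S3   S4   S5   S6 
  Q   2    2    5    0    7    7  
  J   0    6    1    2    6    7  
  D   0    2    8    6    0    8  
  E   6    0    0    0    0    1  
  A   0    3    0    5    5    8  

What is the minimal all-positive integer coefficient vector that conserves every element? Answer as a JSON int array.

Coefficients: [1, 1, 2, 5, 4, 6]

Q: 1·2+1·2+2·5+5·0+4·7 = 42 | 6·7 = 42
J: 1·0+1·6+2·1+5·2+4·6 = 42 | 6·7 = 42
D: 1·0+1·2+2·8+5·6+4·0 = 48 | 6·8 = 48
E: 1·6+1·0+2·0+5·0+4·0 = 6 | 6·1 = 6
A: 1·0+1·3+2·0+5·5+4·5 = 48 | 6·8 = 48
gcd(1,1,2,5,4,6) = 1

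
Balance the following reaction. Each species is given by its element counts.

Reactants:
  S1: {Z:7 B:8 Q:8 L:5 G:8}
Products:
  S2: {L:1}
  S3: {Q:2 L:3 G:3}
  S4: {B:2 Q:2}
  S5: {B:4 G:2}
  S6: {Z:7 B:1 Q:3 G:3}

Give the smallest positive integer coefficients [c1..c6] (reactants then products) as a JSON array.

Coefficients: [2, 4, 2, 3, 2, 2]

Z: 2·7 = 14 | 4·0+2·0+3·0+2·0+2·7 = 14
B: 2·8 = 16 | 4·0+2·0+3·2+2·4+2·1 = 16
Q: 2·8 = 16 | 4·0+2·2+3·2+2·0+2·3 = 16
L: 2·5 = 10 | 4·1+2·3+3·0+2·0+2·0 = 10
G: 2·8 = 16 | 4·0+2·3+3·0+2·2+2·3 = 16
gcd(2,4,2,3,2,2) = 1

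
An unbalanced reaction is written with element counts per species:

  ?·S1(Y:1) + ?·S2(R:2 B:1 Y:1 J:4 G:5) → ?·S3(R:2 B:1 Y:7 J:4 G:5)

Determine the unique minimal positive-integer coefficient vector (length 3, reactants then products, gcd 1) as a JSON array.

R: 6·0+1·2 = 2 | 1·2 = 2
B: 6·0+1·1 = 1 | 1·1 = 1
Y: 6·1+1·1 = 7 | 1·7 = 7
J: 6·0+1·4 = 4 | 1·4 = 4
G: 6·0+1·5 = 5 | 1·5 = 5
gcd(6,1,1) = 1

Coefficients: [6, 1, 1]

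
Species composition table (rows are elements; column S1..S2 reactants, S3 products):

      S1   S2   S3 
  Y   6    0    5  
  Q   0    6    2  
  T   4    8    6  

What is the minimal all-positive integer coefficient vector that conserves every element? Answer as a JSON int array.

Coefficients: [5, 2, 6]

Y: 5·6+2·0 = 30 | 6·5 = 30
Q: 5·0+2·6 = 12 | 6·2 = 12
T: 5·4+2·8 = 36 | 6·6 = 36
gcd(5,2,6) = 1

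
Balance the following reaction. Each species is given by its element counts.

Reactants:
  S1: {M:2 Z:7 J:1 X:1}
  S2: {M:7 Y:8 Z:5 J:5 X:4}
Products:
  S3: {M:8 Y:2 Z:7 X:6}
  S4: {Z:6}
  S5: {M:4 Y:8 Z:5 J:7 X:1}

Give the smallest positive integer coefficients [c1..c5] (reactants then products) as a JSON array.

M: 5·2+6·7 = 52 | 4·8+2·0+5·4 = 52
Y: 5·0+6·8 = 48 | 4·2+2·0+5·8 = 48
Z: 5·7+6·5 = 65 | 4·7+2·6+5·5 = 65
J: 5·1+6·5 = 35 | 4·0+2·0+5·7 = 35
X: 5·1+6·4 = 29 | 4·6+2·0+5·1 = 29
gcd(5,6,4,2,5) = 1

Coefficients: [5, 6, 4, 2, 5]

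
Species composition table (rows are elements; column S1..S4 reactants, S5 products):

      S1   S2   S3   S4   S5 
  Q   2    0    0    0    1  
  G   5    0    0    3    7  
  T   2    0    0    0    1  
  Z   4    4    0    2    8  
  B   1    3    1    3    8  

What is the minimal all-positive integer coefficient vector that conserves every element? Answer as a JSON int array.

Q: 2·2+3·0+3·0+6·0 = 4 | 4·1 = 4
G: 2·5+3·0+3·0+6·3 = 28 | 4·7 = 28
T: 2·2+3·0+3·0+6·0 = 4 | 4·1 = 4
Z: 2·4+3·4+3·0+6·2 = 32 | 4·8 = 32
B: 2·1+3·3+3·1+6·3 = 32 | 4·8 = 32
gcd(2,3,3,6,4) = 1

Coefficients: [2, 3, 3, 6, 4]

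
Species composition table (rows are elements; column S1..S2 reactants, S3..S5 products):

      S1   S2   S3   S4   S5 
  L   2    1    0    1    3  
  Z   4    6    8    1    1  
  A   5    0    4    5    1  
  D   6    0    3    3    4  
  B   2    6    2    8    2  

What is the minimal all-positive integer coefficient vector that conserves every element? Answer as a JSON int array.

L: 4·2+2·1 = 10 | 3·0+1·1+3·3 = 10
Z: 4·4+2·6 = 28 | 3·8+1·1+3·1 = 28
A: 4·5+2·0 = 20 | 3·4+1·5+3·1 = 20
D: 4·6+2·0 = 24 | 3·3+1·3+3·4 = 24
B: 4·2+2·6 = 20 | 3·2+1·8+3·2 = 20
gcd(4,2,3,1,3) = 1

Coefficients: [4, 2, 3, 1, 3]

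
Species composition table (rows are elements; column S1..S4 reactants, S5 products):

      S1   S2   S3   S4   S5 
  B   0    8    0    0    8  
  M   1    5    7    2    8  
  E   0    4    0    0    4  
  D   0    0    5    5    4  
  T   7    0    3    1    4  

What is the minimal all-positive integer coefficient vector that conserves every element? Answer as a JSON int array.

B: 2·0+5·8+1·0+3·0 = 40 | 5·8 = 40
M: 2·1+5·5+1·7+3·2 = 40 | 5·8 = 40
E: 2·0+5·4+1·0+3·0 = 20 | 5·4 = 20
D: 2·0+5·0+1·5+3·5 = 20 | 5·4 = 20
T: 2·7+5·0+1·3+3·1 = 20 | 5·4 = 20
gcd(2,5,1,3,5) = 1

Coefficients: [2, 5, 1, 3, 5]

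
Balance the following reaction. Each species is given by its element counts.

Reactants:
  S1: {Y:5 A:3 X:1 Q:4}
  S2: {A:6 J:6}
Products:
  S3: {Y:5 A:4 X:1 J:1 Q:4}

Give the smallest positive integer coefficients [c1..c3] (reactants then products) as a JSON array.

Coefficients: [6, 1, 6]

Y: 6·5+1·0 = 30 | 6·5 = 30
A: 6·3+1·6 = 24 | 6·4 = 24
X: 6·1+1·0 = 6 | 6·1 = 6
J: 6·0+1·6 = 6 | 6·1 = 6
Q: 6·4+1·0 = 24 | 6·4 = 24
gcd(6,1,6) = 1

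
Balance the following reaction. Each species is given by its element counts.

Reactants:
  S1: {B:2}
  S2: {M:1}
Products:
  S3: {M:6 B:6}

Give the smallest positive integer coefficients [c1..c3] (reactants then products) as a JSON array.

M: 3·0+6·1 = 6 | 1·6 = 6
B: 3·2+6·0 = 6 | 1·6 = 6
gcd(3,6,1) = 1

Coefficients: [3, 6, 1]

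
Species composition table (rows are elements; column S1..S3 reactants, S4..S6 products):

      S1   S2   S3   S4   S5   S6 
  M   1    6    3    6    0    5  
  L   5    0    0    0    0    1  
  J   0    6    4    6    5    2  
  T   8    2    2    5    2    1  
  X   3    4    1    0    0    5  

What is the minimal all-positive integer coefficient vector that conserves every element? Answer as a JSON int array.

Coefficients: [1, 4, 6, 3, 4, 5]

M: 1·1+4·6+6·3 = 43 | 3·6+4·0+5·5 = 43
L: 1·5+4·0+6·0 = 5 | 3·0+4·0+5·1 = 5
J: 1·0+4·6+6·4 = 48 | 3·6+4·5+5·2 = 48
T: 1·8+4·2+6·2 = 28 | 3·5+4·2+5·1 = 28
X: 1·3+4·4+6·1 = 25 | 3·0+4·0+5·5 = 25
gcd(1,4,6,3,4,5) = 1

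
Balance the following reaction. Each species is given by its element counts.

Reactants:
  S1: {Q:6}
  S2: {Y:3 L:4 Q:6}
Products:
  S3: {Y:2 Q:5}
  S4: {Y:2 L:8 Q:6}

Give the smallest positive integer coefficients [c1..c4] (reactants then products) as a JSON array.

Coefficients: [2, 6, 6, 3]

Y: 2·0+6·3 = 18 | 6·2+3·2 = 18
L: 2·0+6·4 = 24 | 6·0+3·8 = 24
Q: 2·6+6·6 = 48 | 6·5+3·6 = 48
gcd(2,6,6,3) = 1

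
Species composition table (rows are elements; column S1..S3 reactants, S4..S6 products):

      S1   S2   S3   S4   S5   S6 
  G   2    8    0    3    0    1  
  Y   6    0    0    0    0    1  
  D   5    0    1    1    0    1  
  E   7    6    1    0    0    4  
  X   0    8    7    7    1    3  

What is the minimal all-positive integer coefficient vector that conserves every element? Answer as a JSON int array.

Coefficients: [1, 2, 5, 4, 5, 6]

G: 1·2+2·8+5·0 = 18 | 4·3+5·0+6·1 = 18
Y: 1·6+2·0+5·0 = 6 | 4·0+5·0+6·1 = 6
D: 1·5+2·0+5·1 = 10 | 4·1+5·0+6·1 = 10
E: 1·7+2·6+5·1 = 24 | 4·0+5·0+6·4 = 24
X: 1·0+2·8+5·7 = 51 | 4·7+5·1+6·3 = 51
gcd(1,2,5,4,5,6) = 1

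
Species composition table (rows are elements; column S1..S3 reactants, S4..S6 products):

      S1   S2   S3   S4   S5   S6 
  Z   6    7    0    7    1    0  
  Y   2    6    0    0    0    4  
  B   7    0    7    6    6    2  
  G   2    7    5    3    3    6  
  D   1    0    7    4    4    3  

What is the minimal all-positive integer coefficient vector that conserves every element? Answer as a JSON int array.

Coefficients: [2, 2, 6, 3, 5, 4]

Z: 2·6+2·7+6·0 = 26 | 3·7+5·1+4·0 = 26
Y: 2·2+2·6+6·0 = 16 | 3·0+5·0+4·4 = 16
B: 2·7+2·0+6·7 = 56 | 3·6+5·6+4·2 = 56
G: 2·2+2·7+6·5 = 48 | 3·3+5·3+4·6 = 48
D: 2·1+2·0+6·7 = 44 | 3·4+5·4+4·3 = 44
gcd(2,2,6,3,5,4) = 1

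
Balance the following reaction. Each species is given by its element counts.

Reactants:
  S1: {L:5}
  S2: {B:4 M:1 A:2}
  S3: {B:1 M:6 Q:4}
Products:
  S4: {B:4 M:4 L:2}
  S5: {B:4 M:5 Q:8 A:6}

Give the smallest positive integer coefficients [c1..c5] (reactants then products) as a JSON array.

Coefficients: [2, 6, 4, 5, 2]

B: 2·0+6·4+4·1 = 28 | 5·4+2·4 = 28
M: 2·0+6·1+4·6 = 30 | 5·4+2·5 = 30
Q: 2·0+6·0+4·4 = 16 | 5·0+2·8 = 16
L: 2·5+6·0+4·0 = 10 | 5·2+2·0 = 10
A: 2·0+6·2+4·0 = 12 | 5·0+2·6 = 12
gcd(2,6,4,5,2) = 1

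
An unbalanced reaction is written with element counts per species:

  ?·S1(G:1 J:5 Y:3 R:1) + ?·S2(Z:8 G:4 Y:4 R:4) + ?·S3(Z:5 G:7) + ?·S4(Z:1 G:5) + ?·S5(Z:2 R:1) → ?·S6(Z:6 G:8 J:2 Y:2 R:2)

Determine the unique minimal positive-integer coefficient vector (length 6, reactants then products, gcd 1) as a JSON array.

Z: 2·0+1·8+2·5+4·1+4·2 = 30 | 5·6 = 30
G: 2·1+1·4+2·7+4·5+4·0 = 40 | 5·8 = 40
J: 2·5+1·0+2·0+4·0+4·0 = 10 | 5·2 = 10
Y: 2·3+1·4+2·0+4·0+4·0 = 10 | 5·2 = 10
R: 2·1+1·4+2·0+4·0+4·1 = 10 | 5·2 = 10
gcd(2,1,2,4,4,5) = 1

Coefficients: [2, 1, 2, 4, 4, 5]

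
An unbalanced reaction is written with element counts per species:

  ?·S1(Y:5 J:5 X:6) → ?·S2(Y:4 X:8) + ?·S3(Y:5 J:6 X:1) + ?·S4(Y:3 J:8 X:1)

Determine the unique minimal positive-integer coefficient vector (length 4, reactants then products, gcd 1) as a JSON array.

Coefficients: [6, 4, 1, 3]

Y: 6·5 = 30 | 4·4+1·5+3·3 = 30
J: 6·5 = 30 | 4·0+1·6+3·8 = 30
X: 6·6 = 36 | 4·8+1·1+3·1 = 36
gcd(6,4,1,3) = 1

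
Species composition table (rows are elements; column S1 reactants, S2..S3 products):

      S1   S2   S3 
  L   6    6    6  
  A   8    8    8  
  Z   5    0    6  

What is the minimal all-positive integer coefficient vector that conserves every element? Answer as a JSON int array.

Coefficients: [6, 1, 5]

L: 6·6 = 36 | 1·6+5·6 = 36
A: 6·8 = 48 | 1·8+5·8 = 48
Z: 6·5 = 30 | 1·0+5·6 = 30
gcd(6,1,5) = 1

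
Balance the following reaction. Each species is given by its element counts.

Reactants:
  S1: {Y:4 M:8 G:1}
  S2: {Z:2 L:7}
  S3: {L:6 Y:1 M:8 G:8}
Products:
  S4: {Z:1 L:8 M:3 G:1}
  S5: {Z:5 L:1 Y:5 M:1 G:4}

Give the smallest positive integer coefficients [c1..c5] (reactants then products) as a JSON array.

Coefficients: [1, 5, 1, 5, 1]

Z: 1·0+5·2+1·0 = 10 | 5·1+1·5 = 10
L: 1·0+5·7+1·6 = 41 | 5·8+1·1 = 41
Y: 1·4+5·0+1·1 = 5 | 5·0+1·5 = 5
M: 1·8+5·0+1·8 = 16 | 5·3+1·1 = 16
G: 1·1+5·0+1·8 = 9 | 5·1+1·4 = 9
gcd(1,5,1,5,1) = 1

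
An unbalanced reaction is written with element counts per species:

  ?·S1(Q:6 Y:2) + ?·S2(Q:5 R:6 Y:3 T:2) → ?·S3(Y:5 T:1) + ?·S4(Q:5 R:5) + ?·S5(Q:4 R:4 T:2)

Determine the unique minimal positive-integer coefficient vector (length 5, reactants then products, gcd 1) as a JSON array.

Coefficients: [1, 6, 4, 4, 4]

Q: 1·6+6·5 = 36 | 4·0+4·5+4·4 = 36
R: 1·0+6·6 = 36 | 4·0+4·5+4·4 = 36
Y: 1·2+6·3 = 20 | 4·5+4·0+4·0 = 20
T: 1·0+6·2 = 12 | 4·1+4·0+4·2 = 12
gcd(1,6,4,4,4) = 1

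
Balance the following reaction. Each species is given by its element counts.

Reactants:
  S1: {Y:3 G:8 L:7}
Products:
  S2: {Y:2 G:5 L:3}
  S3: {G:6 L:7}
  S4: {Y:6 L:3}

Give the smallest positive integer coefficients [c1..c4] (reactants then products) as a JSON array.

Y: 6·3 = 18 | 6·2+3·0+1·6 = 18
G: 6·8 = 48 | 6·5+3·6+1·0 = 48
L: 6·7 = 42 | 6·3+3·7+1·3 = 42
gcd(6,6,3,1) = 1

Coefficients: [6, 6, 3, 1]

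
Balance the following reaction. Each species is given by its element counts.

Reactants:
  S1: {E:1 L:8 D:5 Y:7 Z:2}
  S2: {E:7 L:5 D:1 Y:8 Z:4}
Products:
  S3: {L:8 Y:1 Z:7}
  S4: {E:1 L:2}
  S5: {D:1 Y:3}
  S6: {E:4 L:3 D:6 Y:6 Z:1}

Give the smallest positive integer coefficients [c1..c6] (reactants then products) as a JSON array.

Coefficients: [2, 1, 1, 5, 5, 1]

E: 2·1+1·7 = 9 | 1·0+5·1+5·0+1·4 = 9
L: 2·8+1·5 = 21 | 1·8+5·2+5·0+1·3 = 21
D: 2·5+1·1 = 11 | 1·0+5·0+5·1+1·6 = 11
Y: 2·7+1·8 = 22 | 1·1+5·0+5·3+1·6 = 22
Z: 2·2+1·4 = 8 | 1·7+5·0+5·0+1·1 = 8
gcd(2,1,1,5,5,1) = 1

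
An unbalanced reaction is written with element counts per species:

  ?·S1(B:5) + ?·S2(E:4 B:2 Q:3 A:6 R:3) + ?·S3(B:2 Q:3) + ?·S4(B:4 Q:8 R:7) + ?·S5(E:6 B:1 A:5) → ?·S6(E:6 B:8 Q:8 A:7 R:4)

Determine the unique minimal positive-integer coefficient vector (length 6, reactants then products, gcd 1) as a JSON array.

E: 2·0+3·4+5·0+1·0+2·6 = 24 | 4·6 = 24
B: 2·5+3·2+5·2+1·4+2·1 = 32 | 4·8 = 32
Q: 2·0+3·3+5·3+1·8+2·0 = 32 | 4·8 = 32
A: 2·0+3·6+5·0+1·0+2·5 = 28 | 4·7 = 28
R: 2·0+3·3+5·0+1·7+2·0 = 16 | 4·4 = 16
gcd(2,3,5,1,2,4) = 1

Coefficients: [2, 3, 5, 1, 2, 4]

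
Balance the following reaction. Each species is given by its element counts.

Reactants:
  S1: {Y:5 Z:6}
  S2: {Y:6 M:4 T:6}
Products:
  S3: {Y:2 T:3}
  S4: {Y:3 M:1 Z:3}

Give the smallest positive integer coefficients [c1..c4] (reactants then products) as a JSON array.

Y: 2·5+1·6 = 16 | 2·2+4·3 = 16
M: 2·0+1·4 = 4 | 2·0+4·1 = 4
T: 2·0+1·6 = 6 | 2·3+4·0 = 6
Z: 2·6+1·0 = 12 | 2·0+4·3 = 12
gcd(2,1,2,4) = 1

Coefficients: [2, 1, 2, 4]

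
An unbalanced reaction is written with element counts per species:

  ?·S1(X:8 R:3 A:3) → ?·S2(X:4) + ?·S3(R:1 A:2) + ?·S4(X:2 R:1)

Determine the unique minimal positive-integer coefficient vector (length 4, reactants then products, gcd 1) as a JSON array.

Coefficients: [4, 5, 6, 6]

X: 4·8 = 32 | 5·4+6·0+6·2 = 32
R: 4·3 = 12 | 5·0+6·1+6·1 = 12
A: 4·3 = 12 | 5·0+6·2+6·0 = 12
gcd(4,5,6,6) = 1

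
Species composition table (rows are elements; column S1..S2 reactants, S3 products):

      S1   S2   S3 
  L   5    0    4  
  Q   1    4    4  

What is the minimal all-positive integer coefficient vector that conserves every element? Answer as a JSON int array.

Coefficients: [4, 4, 5]

L: 4·5+4·0 = 20 | 5·4 = 20
Q: 4·1+4·4 = 20 | 5·4 = 20
gcd(4,4,5) = 1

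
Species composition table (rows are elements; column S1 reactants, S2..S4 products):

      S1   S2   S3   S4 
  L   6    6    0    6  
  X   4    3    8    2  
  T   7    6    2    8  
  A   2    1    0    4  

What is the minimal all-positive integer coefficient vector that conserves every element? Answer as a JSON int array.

Coefficients: [6, 4, 1, 2]

L: 6·6 = 36 | 4·6+1·0+2·6 = 36
X: 6·4 = 24 | 4·3+1·8+2·2 = 24
T: 6·7 = 42 | 4·6+1·2+2·8 = 42
A: 6·2 = 12 | 4·1+1·0+2·4 = 12
gcd(6,4,1,2) = 1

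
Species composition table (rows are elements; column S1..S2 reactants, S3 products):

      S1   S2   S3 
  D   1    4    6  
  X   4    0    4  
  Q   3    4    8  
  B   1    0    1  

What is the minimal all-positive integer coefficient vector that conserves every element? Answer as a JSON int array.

D: 4·1+5·4 = 24 | 4·6 = 24
X: 4·4+5·0 = 16 | 4·4 = 16
Q: 4·3+5·4 = 32 | 4·8 = 32
B: 4·1+5·0 = 4 | 4·1 = 4
gcd(4,5,4) = 1

Coefficients: [4, 5, 4]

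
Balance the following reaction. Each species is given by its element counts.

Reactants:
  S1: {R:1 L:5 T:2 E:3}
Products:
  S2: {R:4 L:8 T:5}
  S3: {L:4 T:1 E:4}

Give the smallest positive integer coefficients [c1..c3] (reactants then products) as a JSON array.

Coefficients: [4, 1, 3]

R: 4·1 = 4 | 1·4+3·0 = 4
L: 4·5 = 20 | 1·8+3·4 = 20
T: 4·2 = 8 | 1·5+3·1 = 8
E: 4·3 = 12 | 1·0+3·4 = 12
gcd(4,1,3) = 1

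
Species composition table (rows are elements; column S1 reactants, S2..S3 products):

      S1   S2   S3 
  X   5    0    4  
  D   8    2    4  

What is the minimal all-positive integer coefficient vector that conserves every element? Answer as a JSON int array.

Coefficients: [4, 6, 5]

X: 4·5 = 20 | 6·0+5·4 = 20
D: 4·8 = 32 | 6·2+5·4 = 32
gcd(4,6,5) = 1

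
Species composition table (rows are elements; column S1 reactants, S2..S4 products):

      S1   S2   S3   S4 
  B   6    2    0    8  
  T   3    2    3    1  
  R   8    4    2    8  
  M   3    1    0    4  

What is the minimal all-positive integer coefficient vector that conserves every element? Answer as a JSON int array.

B: 5·6 = 30 | 3·2+2·0+3·8 = 30
T: 5·3 = 15 | 3·2+2·3+3·1 = 15
R: 5·8 = 40 | 3·4+2·2+3·8 = 40
M: 5·3 = 15 | 3·1+2·0+3·4 = 15
gcd(5,3,2,3) = 1

Coefficients: [5, 3, 2, 3]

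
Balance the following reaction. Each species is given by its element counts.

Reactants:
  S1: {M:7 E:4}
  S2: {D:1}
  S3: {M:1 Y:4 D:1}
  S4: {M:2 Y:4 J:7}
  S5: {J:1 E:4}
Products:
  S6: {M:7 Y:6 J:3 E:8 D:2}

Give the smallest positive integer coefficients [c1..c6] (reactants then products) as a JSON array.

M: 3·7+3·0+5·1+1·2+5·0 = 28 | 4·7 = 28
Y: 3·0+3·0+5·4+1·4+5·0 = 24 | 4·6 = 24
J: 3·0+3·0+5·0+1·7+5·1 = 12 | 4·3 = 12
E: 3·4+3·0+5·0+1·0+5·4 = 32 | 4·8 = 32
D: 3·0+3·1+5·1+1·0+5·0 = 8 | 4·2 = 8
gcd(3,3,5,1,5,4) = 1

Coefficients: [3, 3, 5, 1, 5, 4]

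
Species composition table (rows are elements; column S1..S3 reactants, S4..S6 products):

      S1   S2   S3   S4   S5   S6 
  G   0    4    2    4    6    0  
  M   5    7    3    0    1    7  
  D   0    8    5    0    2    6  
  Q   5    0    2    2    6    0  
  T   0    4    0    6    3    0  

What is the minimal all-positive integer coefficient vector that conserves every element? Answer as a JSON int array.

G: 2·0+3·4+2·2 = 16 | 1·4+2·6+5·0 = 16
M: 2·5+3·7+2·3 = 37 | 1·0+2·1+5·7 = 37
D: 2·0+3·8+2·5 = 34 | 1·0+2·2+5·6 = 34
Q: 2·5+3·0+2·2 = 14 | 1·2+2·6+5·0 = 14
T: 2·0+3·4+2·0 = 12 | 1·6+2·3+5·0 = 12
gcd(2,3,2,1,2,5) = 1

Coefficients: [2, 3, 2, 1, 2, 5]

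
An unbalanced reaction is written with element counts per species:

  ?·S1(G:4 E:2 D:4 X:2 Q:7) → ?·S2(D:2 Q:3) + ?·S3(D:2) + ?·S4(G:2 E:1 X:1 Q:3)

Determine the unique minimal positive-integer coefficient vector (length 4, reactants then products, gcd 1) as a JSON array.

G: 3·4 = 12 | 1·0+5·0+6·2 = 12
E: 3·2 = 6 | 1·0+5·0+6·1 = 6
D: 3·4 = 12 | 1·2+5·2+6·0 = 12
X: 3·2 = 6 | 1·0+5·0+6·1 = 6
Q: 3·7 = 21 | 1·3+5·0+6·3 = 21
gcd(3,1,5,6) = 1

Coefficients: [3, 1, 5, 6]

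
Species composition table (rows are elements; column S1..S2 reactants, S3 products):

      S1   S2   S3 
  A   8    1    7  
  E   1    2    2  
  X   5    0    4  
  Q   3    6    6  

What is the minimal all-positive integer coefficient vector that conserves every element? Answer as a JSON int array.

Coefficients: [4, 3, 5]

A: 4·8+3·1 = 35 | 5·7 = 35
E: 4·1+3·2 = 10 | 5·2 = 10
X: 4·5+3·0 = 20 | 5·4 = 20
Q: 4·3+3·6 = 30 | 5·6 = 30
gcd(4,3,5) = 1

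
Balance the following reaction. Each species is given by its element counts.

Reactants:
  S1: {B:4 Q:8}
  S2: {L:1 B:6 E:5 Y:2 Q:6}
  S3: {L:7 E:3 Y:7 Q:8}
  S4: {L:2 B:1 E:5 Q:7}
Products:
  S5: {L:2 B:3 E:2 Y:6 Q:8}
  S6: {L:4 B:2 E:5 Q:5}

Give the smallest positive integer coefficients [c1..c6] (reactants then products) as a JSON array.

Coefficients: [1, 4, 4, 2, 6, 6]

L: 1·0+4·1+4·7+2·2 = 36 | 6·2+6·4 = 36
B: 1·4+4·6+4·0+2·1 = 30 | 6·3+6·2 = 30
E: 1·0+4·5+4·3+2·5 = 42 | 6·2+6·5 = 42
Y: 1·0+4·2+4·7+2·0 = 36 | 6·6+6·0 = 36
Q: 1·8+4·6+4·8+2·7 = 78 | 6·8+6·5 = 78
gcd(1,4,4,2,6,6) = 1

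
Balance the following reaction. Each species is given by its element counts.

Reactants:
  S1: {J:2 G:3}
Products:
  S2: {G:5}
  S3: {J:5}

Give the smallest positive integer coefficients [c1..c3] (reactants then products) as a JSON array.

J: 5·2 = 10 | 3·0+2·5 = 10
G: 5·3 = 15 | 3·5+2·0 = 15
gcd(5,3,2) = 1

Coefficients: [5, 3, 2]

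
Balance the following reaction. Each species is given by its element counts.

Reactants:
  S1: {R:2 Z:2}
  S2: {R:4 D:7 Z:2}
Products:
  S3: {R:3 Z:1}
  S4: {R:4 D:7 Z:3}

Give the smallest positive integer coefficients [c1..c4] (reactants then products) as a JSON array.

Coefficients: [3, 4, 2, 4]

R: 3·2+4·4 = 22 | 2·3+4·4 = 22
D: 3·0+4·7 = 28 | 2·0+4·7 = 28
Z: 3·2+4·2 = 14 | 2·1+4·3 = 14
gcd(3,4,2,4) = 1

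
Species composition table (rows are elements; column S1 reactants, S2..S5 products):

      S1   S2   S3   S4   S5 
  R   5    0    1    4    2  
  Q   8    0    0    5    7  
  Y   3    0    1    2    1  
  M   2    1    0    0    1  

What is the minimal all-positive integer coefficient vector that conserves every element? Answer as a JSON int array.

R: 3·5 = 15 | 4·0+3·1+2·4+2·2 = 15
Q: 3·8 = 24 | 4·0+3·0+2·5+2·7 = 24
Y: 3·3 = 9 | 4·0+3·1+2·2+2·1 = 9
M: 3·2 = 6 | 4·1+3·0+2·0+2·1 = 6
gcd(3,4,3,2,2) = 1

Coefficients: [3, 4, 3, 2, 2]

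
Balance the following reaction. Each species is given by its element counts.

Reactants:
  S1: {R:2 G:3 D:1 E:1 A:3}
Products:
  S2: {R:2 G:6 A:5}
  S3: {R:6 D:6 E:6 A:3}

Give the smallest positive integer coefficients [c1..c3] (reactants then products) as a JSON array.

Coefficients: [6, 3, 1]

R: 6·2 = 12 | 3·2+1·6 = 12
G: 6·3 = 18 | 3·6+1·0 = 18
D: 6·1 = 6 | 3·0+1·6 = 6
E: 6·1 = 6 | 3·0+1·6 = 6
A: 6·3 = 18 | 3·5+1·3 = 18
gcd(6,3,1) = 1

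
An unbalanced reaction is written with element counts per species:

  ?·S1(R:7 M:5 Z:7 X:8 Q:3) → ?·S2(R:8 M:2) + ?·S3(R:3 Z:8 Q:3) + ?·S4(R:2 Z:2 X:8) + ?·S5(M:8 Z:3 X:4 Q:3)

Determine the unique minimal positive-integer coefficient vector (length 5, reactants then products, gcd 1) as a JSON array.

Coefficients: [4, 2, 2, 3, 2]

R: 4·7 = 28 | 2·8+2·3+3·2+2·0 = 28
M: 4·5 = 20 | 2·2+2·0+3·0+2·8 = 20
Z: 4·7 = 28 | 2·0+2·8+3·2+2·3 = 28
X: 4·8 = 32 | 2·0+2·0+3·8+2·4 = 32
Q: 4·3 = 12 | 2·0+2·3+3·0+2·3 = 12
gcd(4,2,2,3,2) = 1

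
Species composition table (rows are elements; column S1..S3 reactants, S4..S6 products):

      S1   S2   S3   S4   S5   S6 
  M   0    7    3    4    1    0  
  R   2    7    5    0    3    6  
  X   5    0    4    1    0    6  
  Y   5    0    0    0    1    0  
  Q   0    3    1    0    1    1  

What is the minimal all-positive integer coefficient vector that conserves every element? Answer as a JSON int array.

Coefficients: [1, 1, 6, 5, 5, 4]

M: 1·0+1·7+6·3 = 25 | 5·4+5·1+4·0 = 25
R: 1·2+1·7+6·5 = 39 | 5·0+5·3+4·6 = 39
X: 1·5+1·0+6·4 = 29 | 5·1+5·0+4·6 = 29
Y: 1·5+1·0+6·0 = 5 | 5·0+5·1+4·0 = 5
Q: 1·0+1·3+6·1 = 9 | 5·0+5·1+4·1 = 9
gcd(1,1,6,5,5,4) = 1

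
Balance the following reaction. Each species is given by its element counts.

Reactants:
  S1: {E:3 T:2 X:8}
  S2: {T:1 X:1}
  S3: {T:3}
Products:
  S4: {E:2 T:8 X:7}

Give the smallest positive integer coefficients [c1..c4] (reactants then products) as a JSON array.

Coefficients: [2, 5, 5, 3]

E: 2·3+5·0+5·0 = 6 | 3·2 = 6
T: 2·2+5·1+5·3 = 24 | 3·8 = 24
X: 2·8+5·1+5·0 = 21 | 3·7 = 21
gcd(2,5,5,3) = 1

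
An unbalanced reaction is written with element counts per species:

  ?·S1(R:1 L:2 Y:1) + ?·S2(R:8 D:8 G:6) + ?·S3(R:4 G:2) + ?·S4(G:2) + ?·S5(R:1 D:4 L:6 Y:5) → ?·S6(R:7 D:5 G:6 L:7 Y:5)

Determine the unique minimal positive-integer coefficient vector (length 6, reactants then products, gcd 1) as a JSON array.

R: 5·1+1·8+3·4+6·0+3·1 = 28 | 4·7 = 28
D: 5·0+1·8+3·0+6·0+3·4 = 20 | 4·5 = 20
G: 5·0+1·6+3·2+6·2+3·0 = 24 | 4·6 = 24
L: 5·2+1·0+3·0+6·0+3·6 = 28 | 4·7 = 28
Y: 5·1+1·0+3·0+6·0+3·5 = 20 | 4·5 = 20
gcd(5,1,3,6,3,4) = 1

Coefficients: [5, 1, 3, 6, 3, 4]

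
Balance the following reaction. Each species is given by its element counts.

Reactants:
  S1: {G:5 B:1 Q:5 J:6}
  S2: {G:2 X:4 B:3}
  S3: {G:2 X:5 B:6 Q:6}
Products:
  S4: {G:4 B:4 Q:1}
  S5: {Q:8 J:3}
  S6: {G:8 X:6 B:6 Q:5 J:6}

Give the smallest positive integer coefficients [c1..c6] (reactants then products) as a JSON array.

Coefficients: [4, 2, 2, 1, 2, 3]

G: 4·5+2·2+2·2 = 28 | 1·4+2·0+3·8 = 28
X: 4·0+2·4+2·5 = 18 | 1·0+2·0+3·6 = 18
B: 4·1+2·3+2·6 = 22 | 1·4+2·0+3·6 = 22
Q: 4·5+2·0+2·6 = 32 | 1·1+2·8+3·5 = 32
J: 4·6+2·0+2·0 = 24 | 1·0+2·3+3·6 = 24
gcd(4,2,2,1,2,3) = 1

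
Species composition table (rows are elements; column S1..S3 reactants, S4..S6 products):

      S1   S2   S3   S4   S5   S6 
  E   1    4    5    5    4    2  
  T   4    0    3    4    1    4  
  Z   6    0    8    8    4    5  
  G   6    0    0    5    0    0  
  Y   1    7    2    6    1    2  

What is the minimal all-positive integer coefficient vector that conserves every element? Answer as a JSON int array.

E: 5·1+4·4+5·5 = 46 | 6·5+3·4+2·2 = 46
T: 5·4+4·0+5·3 = 35 | 6·4+3·1+2·4 = 35
Z: 5·6+4·0+5·8 = 70 | 6·8+3·4+2·5 = 70
G: 5·6+4·0+5·0 = 30 | 6·5+3·0+2·0 = 30
Y: 5·1+4·7+5·2 = 43 | 6·6+3·1+2·2 = 43
gcd(5,4,5,6,3,2) = 1

Coefficients: [5, 4, 5, 6, 3, 2]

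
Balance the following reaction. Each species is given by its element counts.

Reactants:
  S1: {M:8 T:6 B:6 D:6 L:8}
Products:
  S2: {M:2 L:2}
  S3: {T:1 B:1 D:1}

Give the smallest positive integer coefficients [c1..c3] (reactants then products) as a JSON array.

Coefficients: [1, 4, 6]

M: 1·8 = 8 | 4·2+6·0 = 8
T: 1·6 = 6 | 4·0+6·1 = 6
B: 1·6 = 6 | 4·0+6·1 = 6
D: 1·6 = 6 | 4·0+6·1 = 6
L: 1·8 = 8 | 4·2+6·0 = 8
gcd(1,4,6) = 1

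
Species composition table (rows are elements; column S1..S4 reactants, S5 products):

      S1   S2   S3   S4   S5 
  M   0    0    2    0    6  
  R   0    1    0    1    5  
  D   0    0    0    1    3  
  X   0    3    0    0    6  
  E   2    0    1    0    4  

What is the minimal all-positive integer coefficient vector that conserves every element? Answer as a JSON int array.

Coefficients: [1, 4, 6, 6, 2]

M: 1·0+4·0+6·2+6·0 = 12 | 2·6 = 12
R: 1·0+4·1+6·0+6·1 = 10 | 2·5 = 10
D: 1·0+4·0+6·0+6·1 = 6 | 2·3 = 6
X: 1·0+4·3+6·0+6·0 = 12 | 2·6 = 12
E: 1·2+4·0+6·1+6·0 = 8 | 2·4 = 8
gcd(1,4,6,6,2) = 1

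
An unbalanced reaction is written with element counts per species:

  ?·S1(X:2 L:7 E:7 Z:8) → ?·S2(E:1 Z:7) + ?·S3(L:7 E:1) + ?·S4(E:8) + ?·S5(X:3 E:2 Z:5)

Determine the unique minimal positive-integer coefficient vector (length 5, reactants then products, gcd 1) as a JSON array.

X: 6·2 = 12 | 4·0+6·0+3·0+4·3 = 12
L: 6·7 = 42 | 4·0+6·7+3·0+4·0 = 42
E: 6·7 = 42 | 4·1+6·1+3·8+4·2 = 42
Z: 6·8 = 48 | 4·7+6·0+3·0+4·5 = 48
gcd(6,4,6,3,4) = 1

Coefficients: [6, 4, 6, 3, 4]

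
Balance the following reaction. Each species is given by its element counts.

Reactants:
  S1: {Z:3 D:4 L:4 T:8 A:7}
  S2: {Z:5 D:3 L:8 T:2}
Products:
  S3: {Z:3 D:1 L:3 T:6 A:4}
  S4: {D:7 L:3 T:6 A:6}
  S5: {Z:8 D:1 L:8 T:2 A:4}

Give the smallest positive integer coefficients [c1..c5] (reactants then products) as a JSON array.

Z: 6·3+1·5 = 23 | 5·3+3·0+1·8 = 23
D: 6·4+1·3 = 27 | 5·1+3·7+1·1 = 27
L: 6·4+1·8 = 32 | 5·3+3·3+1·8 = 32
T: 6·8+1·2 = 50 | 5·6+3·6+1·2 = 50
A: 6·7+1·0 = 42 | 5·4+3·6+1·4 = 42
gcd(6,1,5,3,1) = 1

Coefficients: [6, 1, 5, 3, 1]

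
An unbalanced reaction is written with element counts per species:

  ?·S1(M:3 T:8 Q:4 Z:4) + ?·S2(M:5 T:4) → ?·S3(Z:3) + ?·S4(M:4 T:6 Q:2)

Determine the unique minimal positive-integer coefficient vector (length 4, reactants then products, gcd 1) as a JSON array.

Coefficients: [3, 3, 4, 6]

M: 3·3+3·5 = 24 | 4·0+6·4 = 24
T: 3·8+3·4 = 36 | 4·0+6·6 = 36
Q: 3·4+3·0 = 12 | 4·0+6·2 = 12
Z: 3·4+3·0 = 12 | 4·3+6·0 = 12
gcd(3,3,4,6) = 1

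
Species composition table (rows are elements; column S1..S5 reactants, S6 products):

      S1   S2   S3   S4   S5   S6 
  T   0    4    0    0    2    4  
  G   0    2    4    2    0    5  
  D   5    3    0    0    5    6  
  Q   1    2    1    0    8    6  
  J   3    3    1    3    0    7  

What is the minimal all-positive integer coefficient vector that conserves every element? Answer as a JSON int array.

Coefficients: [1, 3, 1, 5, 2, 4]

T: 1·0+3·4+1·0+5·0+2·2 = 16 | 4·4 = 16
G: 1·0+3·2+1·4+5·2+2·0 = 20 | 4·5 = 20
D: 1·5+3·3+1·0+5·0+2·5 = 24 | 4·6 = 24
Q: 1·1+3·2+1·1+5·0+2·8 = 24 | 4·6 = 24
J: 1·3+3·3+1·1+5·3+2·0 = 28 | 4·7 = 28
gcd(1,3,1,5,2,4) = 1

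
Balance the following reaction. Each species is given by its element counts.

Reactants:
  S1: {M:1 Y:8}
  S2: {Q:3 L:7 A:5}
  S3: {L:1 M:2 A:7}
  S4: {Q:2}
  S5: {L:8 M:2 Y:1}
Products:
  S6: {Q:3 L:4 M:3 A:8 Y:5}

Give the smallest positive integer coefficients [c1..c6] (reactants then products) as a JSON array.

Q: 3·0+1·3+5·0+6·2+1·0 = 15 | 5·3 = 15
L: 3·0+1·7+5·1+6·0+1·8 = 20 | 5·4 = 20
M: 3·1+1·0+5·2+6·0+1·2 = 15 | 5·3 = 15
A: 3·0+1·5+5·7+6·0+1·0 = 40 | 5·8 = 40
Y: 3·8+1·0+5·0+6·0+1·1 = 25 | 5·5 = 25
gcd(3,1,5,6,1,5) = 1

Coefficients: [3, 1, 5, 6, 1, 5]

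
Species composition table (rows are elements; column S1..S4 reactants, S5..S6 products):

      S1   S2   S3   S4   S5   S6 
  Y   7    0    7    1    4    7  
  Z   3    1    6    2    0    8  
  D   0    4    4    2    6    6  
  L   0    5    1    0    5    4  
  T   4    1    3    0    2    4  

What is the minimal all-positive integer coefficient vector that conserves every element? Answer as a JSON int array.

Coefficients: [1, 5, 5, 1, 2, 5]

Y: 1·7+5·0+5·7+1·1 = 43 | 2·4+5·7 = 43
Z: 1·3+5·1+5·6+1·2 = 40 | 2·0+5·8 = 40
D: 1·0+5·4+5·4+1·2 = 42 | 2·6+5·6 = 42
L: 1·0+5·5+5·1+1·0 = 30 | 2·5+5·4 = 30
T: 1·4+5·1+5·3+1·0 = 24 | 2·2+5·4 = 24
gcd(1,5,5,1,2,5) = 1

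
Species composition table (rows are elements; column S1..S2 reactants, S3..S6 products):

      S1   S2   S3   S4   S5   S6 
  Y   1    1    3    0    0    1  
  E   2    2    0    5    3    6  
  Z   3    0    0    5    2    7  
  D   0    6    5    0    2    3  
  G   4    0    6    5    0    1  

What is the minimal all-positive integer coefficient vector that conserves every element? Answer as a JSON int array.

Y: 6·1+4·1 = 10 | 3·3+1·0+3·0+1·1 = 10
E: 6·2+4·2 = 20 | 3·0+1·5+3·3+1·6 = 20
Z: 6·3+4·0 = 18 | 3·0+1·5+3·2+1·7 = 18
D: 6·0+4·6 = 24 | 3·5+1·0+3·2+1·3 = 24
G: 6·4+4·0 = 24 | 3·6+1·5+3·0+1·1 = 24
gcd(6,4,3,1,3,1) = 1

Coefficients: [6, 4, 3, 1, 3, 1]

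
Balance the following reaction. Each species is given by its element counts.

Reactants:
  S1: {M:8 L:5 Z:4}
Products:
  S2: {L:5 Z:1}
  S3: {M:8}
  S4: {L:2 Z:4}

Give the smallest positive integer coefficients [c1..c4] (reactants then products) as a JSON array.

M: 6·8 = 48 | 4·0+6·8+5·0 = 48
L: 6·5 = 30 | 4·5+6·0+5·2 = 30
Z: 6·4 = 24 | 4·1+6·0+5·4 = 24
gcd(6,4,6,5) = 1

Coefficients: [6, 4, 6, 5]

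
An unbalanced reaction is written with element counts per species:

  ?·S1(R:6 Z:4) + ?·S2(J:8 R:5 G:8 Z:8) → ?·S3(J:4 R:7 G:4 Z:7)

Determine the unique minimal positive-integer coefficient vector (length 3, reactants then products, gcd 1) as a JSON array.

J: 3·0+2·8 = 16 | 4·4 = 16
R: 3·6+2·5 = 28 | 4·7 = 28
G: 3·0+2·8 = 16 | 4·4 = 16
Z: 3·4+2·8 = 28 | 4·7 = 28
gcd(3,2,4) = 1

Coefficients: [3, 2, 4]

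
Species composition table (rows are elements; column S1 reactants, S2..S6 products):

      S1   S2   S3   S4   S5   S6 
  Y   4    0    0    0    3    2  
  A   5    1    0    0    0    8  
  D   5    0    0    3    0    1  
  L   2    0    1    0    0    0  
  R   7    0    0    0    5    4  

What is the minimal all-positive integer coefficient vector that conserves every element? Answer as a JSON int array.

Coefficients: [2, 2, 4, 3, 2, 1]

Y: 2·4 = 8 | 2·0+4·0+3·0+2·3+1·2 = 8
A: 2·5 = 10 | 2·1+4·0+3·0+2·0+1·8 = 10
D: 2·5 = 10 | 2·0+4·0+3·3+2·0+1·1 = 10
L: 2·2 = 4 | 2·0+4·1+3·0+2·0+1·0 = 4
R: 2·7 = 14 | 2·0+4·0+3·0+2·5+1·4 = 14
gcd(2,2,4,3,2,1) = 1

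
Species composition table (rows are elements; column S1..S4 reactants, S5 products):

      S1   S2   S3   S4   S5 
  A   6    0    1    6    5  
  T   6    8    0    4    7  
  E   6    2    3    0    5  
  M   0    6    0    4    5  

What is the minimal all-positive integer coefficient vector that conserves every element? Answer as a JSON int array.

Coefficients: [1, 3, 6, 3, 6]

A: 1·6+3·0+6·1+3·6 = 30 | 6·5 = 30
T: 1·6+3·8+6·0+3·4 = 42 | 6·7 = 42
E: 1·6+3·2+6·3+3·0 = 30 | 6·5 = 30
M: 1·0+3·6+6·0+3·4 = 30 | 6·5 = 30
gcd(1,3,6,3,6) = 1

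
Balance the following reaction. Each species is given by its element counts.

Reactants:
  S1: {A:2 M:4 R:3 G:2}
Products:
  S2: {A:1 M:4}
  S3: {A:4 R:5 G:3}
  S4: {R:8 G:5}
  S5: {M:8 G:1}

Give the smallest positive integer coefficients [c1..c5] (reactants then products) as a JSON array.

A: 6·2 = 12 | 4·1+2·4+1·0+1·0 = 12
M: 6·4 = 24 | 4·4+2·0+1·0+1·8 = 24
R: 6·3 = 18 | 4·0+2·5+1·8+1·0 = 18
G: 6·2 = 12 | 4·0+2·3+1·5+1·1 = 12
gcd(6,4,2,1,1) = 1

Coefficients: [6, 4, 2, 1, 1]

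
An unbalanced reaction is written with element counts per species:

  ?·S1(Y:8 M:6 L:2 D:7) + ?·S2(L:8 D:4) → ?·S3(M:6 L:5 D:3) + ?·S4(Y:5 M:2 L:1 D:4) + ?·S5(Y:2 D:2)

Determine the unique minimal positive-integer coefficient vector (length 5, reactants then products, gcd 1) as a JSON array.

Y: 4·8+1·0 = 32 | 2·0+6·5+1·2 = 32
M: 4·6+1·0 = 24 | 2·6+6·2+1·0 = 24
L: 4·2+1·8 = 16 | 2·5+6·1+1·0 = 16
D: 4·7+1·4 = 32 | 2·3+6·4+1·2 = 32
gcd(4,1,2,6,1) = 1

Coefficients: [4, 1, 2, 6, 1]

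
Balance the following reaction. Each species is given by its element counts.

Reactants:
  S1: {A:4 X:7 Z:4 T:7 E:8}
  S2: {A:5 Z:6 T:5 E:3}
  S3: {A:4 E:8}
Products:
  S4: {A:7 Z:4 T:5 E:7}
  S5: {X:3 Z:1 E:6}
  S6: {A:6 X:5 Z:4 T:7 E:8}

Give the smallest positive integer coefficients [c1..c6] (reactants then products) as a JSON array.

A: 3·4+1·5+2·4 = 25 | 1·7+2·0+3·6 = 25
X: 3·7+1·0+2·0 = 21 | 1·0+2·3+3·5 = 21
Z: 3·4+1·6+2·0 = 18 | 1·4+2·1+3·4 = 18
T: 3·7+1·5+2·0 = 26 | 1·5+2·0+3·7 = 26
E: 3·8+1·3+2·8 = 43 | 1·7+2·6+3·8 = 43
gcd(3,1,2,1,2,3) = 1

Coefficients: [3, 1, 2, 1, 2, 3]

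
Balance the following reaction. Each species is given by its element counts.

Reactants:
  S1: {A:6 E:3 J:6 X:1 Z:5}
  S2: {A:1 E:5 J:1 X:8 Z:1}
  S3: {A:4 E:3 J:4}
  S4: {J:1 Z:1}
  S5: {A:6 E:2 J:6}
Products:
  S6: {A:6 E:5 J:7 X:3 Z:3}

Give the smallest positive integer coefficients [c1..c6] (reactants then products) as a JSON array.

A: 2·6+2·1+4·4+6·0+1·6 = 36 | 6·6 = 36
E: 2·3+2·5+4·3+6·0+1·2 = 30 | 6·5 = 30
J: 2·6+2·1+4·4+6·1+1·6 = 42 | 6·7 = 42
X: 2·1+2·8+4·0+6·0+1·0 = 18 | 6·3 = 18
Z: 2·5+2·1+4·0+6·1+1·0 = 18 | 6·3 = 18
gcd(2,2,4,6,1,6) = 1

Coefficients: [2, 2, 4, 6, 1, 6]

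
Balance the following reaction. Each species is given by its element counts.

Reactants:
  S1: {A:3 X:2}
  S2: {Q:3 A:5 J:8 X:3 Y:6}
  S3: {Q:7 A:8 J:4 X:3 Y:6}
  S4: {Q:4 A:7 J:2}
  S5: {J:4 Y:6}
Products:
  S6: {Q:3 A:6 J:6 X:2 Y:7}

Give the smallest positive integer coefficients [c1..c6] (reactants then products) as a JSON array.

Coefficients: [3, 1, 1, 2, 5, 6]

Q: 3·0+1·3+1·7+2·4+5·0 = 18 | 6·3 = 18
A: 3·3+1·5+1·8+2·7+5·0 = 36 | 6·6 = 36
J: 3·0+1·8+1·4+2·2+5·4 = 36 | 6·6 = 36
X: 3·2+1·3+1·3+2·0+5·0 = 12 | 6·2 = 12
Y: 3·0+1·6+1·6+2·0+5·6 = 42 | 6·7 = 42
gcd(3,1,1,2,5,6) = 1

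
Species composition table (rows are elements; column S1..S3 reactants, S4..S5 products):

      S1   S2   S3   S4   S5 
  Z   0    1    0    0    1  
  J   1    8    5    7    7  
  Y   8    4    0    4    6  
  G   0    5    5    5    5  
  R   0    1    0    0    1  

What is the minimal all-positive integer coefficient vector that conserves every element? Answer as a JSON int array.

Coefficients: [4, 6, 5, 5, 6]

Z: 4·0+6·1+5·0 = 6 | 5·0+6·1 = 6
J: 4·1+6·8+5·5 = 77 | 5·7+6·7 = 77
Y: 4·8+6·4+5·0 = 56 | 5·4+6·6 = 56
G: 4·0+6·5+5·5 = 55 | 5·5+6·5 = 55
R: 4·0+6·1+5·0 = 6 | 5·0+6·1 = 6
gcd(4,6,5,5,6) = 1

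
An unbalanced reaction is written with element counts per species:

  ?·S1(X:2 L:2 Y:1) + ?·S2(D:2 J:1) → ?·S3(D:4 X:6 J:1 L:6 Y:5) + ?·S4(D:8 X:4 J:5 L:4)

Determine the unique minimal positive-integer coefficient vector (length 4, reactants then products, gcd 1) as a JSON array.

Coefficients: [5, 6, 1, 1]

D: 5·0+6·2 = 12 | 1·4+1·8 = 12
X: 5·2+6·0 = 10 | 1·6+1·4 = 10
J: 5·0+6·1 = 6 | 1·1+1·5 = 6
L: 5·2+6·0 = 10 | 1·6+1·4 = 10
Y: 5·1+6·0 = 5 | 1·5+1·0 = 5
gcd(5,6,1,1) = 1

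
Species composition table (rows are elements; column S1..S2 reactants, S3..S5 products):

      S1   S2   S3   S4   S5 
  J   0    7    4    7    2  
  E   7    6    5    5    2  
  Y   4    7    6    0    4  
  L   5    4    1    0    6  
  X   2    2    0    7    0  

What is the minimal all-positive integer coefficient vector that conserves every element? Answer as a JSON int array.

Coefficients: [1, 6, 5, 2, 4]

J: 1·0+6·7 = 42 | 5·4+2·7+4·2 = 42
E: 1·7+6·6 = 43 | 5·5+2·5+4·2 = 43
Y: 1·4+6·7 = 46 | 5·6+2·0+4·4 = 46
L: 1·5+6·4 = 29 | 5·1+2·0+4·6 = 29
X: 1·2+6·2 = 14 | 5·0+2·7+4·0 = 14
gcd(1,6,5,2,4) = 1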